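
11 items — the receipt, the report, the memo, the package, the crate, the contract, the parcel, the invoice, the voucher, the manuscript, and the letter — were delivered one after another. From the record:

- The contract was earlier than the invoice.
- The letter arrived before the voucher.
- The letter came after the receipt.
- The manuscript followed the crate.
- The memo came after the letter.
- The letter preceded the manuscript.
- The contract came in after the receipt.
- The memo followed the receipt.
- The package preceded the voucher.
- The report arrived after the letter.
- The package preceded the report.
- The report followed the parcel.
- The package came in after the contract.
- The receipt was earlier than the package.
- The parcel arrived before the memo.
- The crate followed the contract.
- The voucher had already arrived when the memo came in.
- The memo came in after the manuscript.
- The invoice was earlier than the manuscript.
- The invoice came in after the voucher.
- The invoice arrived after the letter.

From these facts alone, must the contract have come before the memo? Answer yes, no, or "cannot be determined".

Chain the constraints: the contract → the invoice → the manuscript → the memo. Each link is directly stated, so the contract comes before the memo.

yes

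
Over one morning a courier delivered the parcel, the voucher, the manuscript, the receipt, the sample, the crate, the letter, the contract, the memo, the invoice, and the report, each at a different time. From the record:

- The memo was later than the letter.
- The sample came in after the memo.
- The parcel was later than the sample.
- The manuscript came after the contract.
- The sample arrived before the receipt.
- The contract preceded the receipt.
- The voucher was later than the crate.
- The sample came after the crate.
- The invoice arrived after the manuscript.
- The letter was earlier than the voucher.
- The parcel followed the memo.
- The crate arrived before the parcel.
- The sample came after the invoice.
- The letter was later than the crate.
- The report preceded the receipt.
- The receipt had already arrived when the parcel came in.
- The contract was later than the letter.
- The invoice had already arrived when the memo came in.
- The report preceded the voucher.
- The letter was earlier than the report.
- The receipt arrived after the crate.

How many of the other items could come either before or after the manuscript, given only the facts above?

Forced before the manuscript: the contract, the crate, and the letter; forced after the manuscript: the invoice, the memo, the parcel, the receipt, and the sample.
That leaves the report and the voucher with no forced order relative to the manuscript — 2.

2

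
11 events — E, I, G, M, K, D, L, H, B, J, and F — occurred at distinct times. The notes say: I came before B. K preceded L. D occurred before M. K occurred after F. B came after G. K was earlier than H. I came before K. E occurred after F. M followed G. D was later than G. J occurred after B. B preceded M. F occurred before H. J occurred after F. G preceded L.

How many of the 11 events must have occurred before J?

Directly stated before J: B and F.
G reaches J via G → B → J.
I reaches J via I → B → J.
No chain forces E (or any of the others) ahead of J.
That's B, F, G, and I — 4 in all.

4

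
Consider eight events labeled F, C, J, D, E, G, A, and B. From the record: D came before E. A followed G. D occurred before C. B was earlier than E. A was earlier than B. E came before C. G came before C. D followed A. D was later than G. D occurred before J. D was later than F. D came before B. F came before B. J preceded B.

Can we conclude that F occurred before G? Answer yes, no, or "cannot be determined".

cannot be determined

No chain of stated constraints runs from F to G, and none runs from G to F either.
So the relative order of F and G is not fixed by the given facts.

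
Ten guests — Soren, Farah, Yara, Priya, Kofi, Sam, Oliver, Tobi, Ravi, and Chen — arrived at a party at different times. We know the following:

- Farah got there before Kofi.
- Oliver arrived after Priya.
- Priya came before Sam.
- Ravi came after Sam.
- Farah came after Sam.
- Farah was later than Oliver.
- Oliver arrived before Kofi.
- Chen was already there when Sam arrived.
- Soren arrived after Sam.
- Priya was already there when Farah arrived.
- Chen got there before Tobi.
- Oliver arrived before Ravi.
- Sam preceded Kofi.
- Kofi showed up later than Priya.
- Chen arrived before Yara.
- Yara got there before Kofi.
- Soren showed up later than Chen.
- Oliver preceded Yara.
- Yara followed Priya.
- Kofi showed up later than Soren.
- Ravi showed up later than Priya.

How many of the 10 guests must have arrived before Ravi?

Directly stated before Ravi: Oliver, Priya, and Sam.
Chen reaches Ravi via Chen → Sam → Ravi.
No chain forces Tobi (or any of the others) ahead of Ravi.
That's Chen, Oliver, Priya, and Sam — 4 in all.

4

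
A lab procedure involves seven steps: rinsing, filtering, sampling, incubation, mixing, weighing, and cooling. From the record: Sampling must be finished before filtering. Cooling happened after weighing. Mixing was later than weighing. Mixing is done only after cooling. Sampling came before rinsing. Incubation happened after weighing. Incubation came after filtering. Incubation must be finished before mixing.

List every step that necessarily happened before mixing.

Directly stated before mixing: cooling, incubation, and weighing.
Filtering reaches mixing via filtering → incubation → mixing.
Sampling reaches mixing via sampling → filtering → incubation → mixing.
No chain forces rinsing ahead of mixing.

cooling, filtering, incubation, sampling, weighing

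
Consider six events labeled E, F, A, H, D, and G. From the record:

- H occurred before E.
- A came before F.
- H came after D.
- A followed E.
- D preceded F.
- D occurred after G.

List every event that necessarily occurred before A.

D, E, G, H

Directly stated before A: E.
D reaches A via D → H → E → A.
G reaches A via G → D → H → E → A.
H reaches A via H → E → A.
No chain forces F ahead of A.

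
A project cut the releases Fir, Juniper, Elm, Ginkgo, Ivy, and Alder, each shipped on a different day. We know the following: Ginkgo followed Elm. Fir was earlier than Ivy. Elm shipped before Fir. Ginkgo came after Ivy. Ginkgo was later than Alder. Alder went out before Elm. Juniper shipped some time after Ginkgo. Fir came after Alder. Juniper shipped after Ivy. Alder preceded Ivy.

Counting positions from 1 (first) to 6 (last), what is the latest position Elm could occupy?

2

Elm must come before Fir, Ginkgo, Ivy, and Juniper — 4 releases forced after it.
Everything else can be placed before Elm in some valid order, so Elm can sit as late as position 6 − 4 = 2.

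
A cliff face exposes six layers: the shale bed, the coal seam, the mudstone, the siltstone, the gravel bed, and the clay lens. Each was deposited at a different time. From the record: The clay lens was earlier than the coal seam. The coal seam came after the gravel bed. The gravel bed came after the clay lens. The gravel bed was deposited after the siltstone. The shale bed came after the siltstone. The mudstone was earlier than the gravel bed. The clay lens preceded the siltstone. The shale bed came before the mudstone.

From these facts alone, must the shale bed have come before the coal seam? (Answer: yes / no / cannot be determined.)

Chain the constraints: the shale bed → the mudstone → the gravel bed → the coal seam. Each link is directly stated, so the shale bed comes before the coal seam.

yes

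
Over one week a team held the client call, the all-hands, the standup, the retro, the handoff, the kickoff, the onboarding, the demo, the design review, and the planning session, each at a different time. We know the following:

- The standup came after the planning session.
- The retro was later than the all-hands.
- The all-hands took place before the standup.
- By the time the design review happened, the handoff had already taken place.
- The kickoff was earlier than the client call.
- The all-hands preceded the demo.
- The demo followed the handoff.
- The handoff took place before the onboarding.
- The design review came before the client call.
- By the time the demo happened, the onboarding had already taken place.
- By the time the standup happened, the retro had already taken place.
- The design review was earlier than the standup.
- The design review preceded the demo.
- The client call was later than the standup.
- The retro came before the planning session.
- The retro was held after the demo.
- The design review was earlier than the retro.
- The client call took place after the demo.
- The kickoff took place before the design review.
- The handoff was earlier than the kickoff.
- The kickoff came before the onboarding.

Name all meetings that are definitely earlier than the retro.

the all-hands, the demo, the design review, the handoff, the kickoff, the onboarding

Directly stated before the retro: the all-hands, the demo, and the design review.
The handoff reaches the retro via the handoff → the design review → the retro.
The kickoff reaches the retro via the kickoff → the design review → the retro.
The onboarding reaches the retro via the onboarding → the demo → the retro.
No chain forces the standup (or any of the others) ahead of the retro.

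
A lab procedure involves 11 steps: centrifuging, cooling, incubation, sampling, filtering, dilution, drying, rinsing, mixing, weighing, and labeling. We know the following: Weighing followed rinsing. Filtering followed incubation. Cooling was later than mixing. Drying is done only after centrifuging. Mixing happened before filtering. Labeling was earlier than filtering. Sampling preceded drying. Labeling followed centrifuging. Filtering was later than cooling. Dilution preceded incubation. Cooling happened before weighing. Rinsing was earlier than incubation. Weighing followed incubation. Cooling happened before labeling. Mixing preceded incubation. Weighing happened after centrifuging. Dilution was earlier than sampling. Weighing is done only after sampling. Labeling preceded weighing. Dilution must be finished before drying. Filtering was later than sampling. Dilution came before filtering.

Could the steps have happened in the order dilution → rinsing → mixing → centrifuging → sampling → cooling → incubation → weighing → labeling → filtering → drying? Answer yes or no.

The constraints require labeling before weighing, but in the proposed sequence weighing appears ahead of labeling. That one violation is enough.

no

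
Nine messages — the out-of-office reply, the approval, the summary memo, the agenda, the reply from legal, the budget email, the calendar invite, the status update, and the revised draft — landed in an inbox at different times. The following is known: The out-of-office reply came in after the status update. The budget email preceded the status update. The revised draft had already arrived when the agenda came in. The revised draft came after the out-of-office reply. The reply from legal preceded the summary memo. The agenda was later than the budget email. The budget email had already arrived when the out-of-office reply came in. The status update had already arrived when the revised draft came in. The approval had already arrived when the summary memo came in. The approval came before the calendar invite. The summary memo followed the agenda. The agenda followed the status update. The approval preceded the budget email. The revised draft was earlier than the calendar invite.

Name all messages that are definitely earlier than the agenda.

Directly stated before the agenda: the budget email, the revised draft, and the status update.
The approval reaches the agenda via the approval → the budget email → the agenda.
The out-of-office reply reaches the agenda via the out-of-office reply → the revised draft → the agenda.

the approval, the budget email, the out-of-office reply, the revised draft, the status update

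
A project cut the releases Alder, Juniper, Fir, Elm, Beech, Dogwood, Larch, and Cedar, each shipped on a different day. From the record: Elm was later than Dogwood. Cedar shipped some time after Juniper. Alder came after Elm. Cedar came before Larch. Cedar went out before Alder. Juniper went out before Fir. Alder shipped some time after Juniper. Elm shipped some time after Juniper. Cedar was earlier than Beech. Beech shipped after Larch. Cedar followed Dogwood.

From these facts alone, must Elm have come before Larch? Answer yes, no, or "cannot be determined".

cannot be determined

No chain of stated constraints runs from Elm to Larch, and none runs from Larch to Elm either.
So the relative order of Elm and Larch is not fixed by the given facts.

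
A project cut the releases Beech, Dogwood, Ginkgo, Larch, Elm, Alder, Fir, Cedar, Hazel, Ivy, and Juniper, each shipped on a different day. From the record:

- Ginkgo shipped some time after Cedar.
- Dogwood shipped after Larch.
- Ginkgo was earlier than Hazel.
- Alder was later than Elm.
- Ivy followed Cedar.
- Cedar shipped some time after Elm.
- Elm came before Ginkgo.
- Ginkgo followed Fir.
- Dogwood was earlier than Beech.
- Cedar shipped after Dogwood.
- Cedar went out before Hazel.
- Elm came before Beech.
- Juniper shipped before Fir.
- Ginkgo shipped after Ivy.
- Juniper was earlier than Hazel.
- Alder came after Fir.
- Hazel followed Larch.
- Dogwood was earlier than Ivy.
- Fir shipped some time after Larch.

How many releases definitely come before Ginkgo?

7

Directly stated before Ginkgo: Cedar, Elm, Fir, and Ivy.
Dogwood reaches Ginkgo via Dogwood → Cedar → Ginkgo.
Juniper reaches Ginkgo via Juniper → Fir → Ginkgo.
Larch reaches Ginkgo via Larch → Fir → Ginkgo.
No chain forces Beech (or any of the others) ahead of Ginkgo.
That's Cedar, Dogwood, Elm, Fir, Ivy, Juniper, and Larch — 7 in all.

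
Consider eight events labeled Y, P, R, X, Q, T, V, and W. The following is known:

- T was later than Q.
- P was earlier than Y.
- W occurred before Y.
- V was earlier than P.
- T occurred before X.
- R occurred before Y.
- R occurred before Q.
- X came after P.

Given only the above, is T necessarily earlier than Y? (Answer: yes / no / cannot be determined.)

cannot be determined

No chain of stated constraints runs from T to Y, and none runs from Y to T either.
So the relative order of T and Y is not fixed by the given facts.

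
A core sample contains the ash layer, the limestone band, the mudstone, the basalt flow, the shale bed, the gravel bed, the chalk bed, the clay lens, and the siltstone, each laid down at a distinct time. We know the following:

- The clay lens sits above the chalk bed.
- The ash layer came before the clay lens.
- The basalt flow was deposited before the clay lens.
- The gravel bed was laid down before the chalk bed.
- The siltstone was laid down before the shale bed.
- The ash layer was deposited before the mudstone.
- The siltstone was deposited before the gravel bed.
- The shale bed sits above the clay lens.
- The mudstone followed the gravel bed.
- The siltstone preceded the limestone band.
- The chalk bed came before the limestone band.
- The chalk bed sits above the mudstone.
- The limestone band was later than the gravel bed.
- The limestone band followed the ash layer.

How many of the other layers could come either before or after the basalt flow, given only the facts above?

Forced after the basalt flow: the clay lens and the shale bed.
That leaves the ash layer, the chalk bed, the gravel bed, the limestone band, the mudstone, and the siltstone with no forced order relative to the basalt flow — 6.

6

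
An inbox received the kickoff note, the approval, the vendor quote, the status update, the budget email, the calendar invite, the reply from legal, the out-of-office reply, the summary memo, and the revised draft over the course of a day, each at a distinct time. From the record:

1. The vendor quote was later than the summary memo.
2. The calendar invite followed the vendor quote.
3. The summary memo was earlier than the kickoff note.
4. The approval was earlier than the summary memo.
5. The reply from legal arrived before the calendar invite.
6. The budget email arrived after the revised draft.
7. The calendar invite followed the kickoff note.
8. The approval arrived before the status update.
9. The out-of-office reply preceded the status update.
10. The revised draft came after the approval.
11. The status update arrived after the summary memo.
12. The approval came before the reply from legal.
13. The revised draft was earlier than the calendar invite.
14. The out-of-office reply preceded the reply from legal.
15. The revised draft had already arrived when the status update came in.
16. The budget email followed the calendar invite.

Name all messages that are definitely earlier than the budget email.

the approval, the calendar invite, the kickoff note, the out-of-office reply, the reply from legal, the revised draft, the summary memo, the vendor quote

Directly stated before the budget email: the calendar invite and the revised draft.
The approval reaches the budget email via the approval → the revised draft → the budget email.
The kickoff note reaches the budget email via the kickoff note → the calendar invite → the budget email.
The out-of-office reply reaches the budget email via the out-of-office reply → the reply from legal → the calendar invite → the budget email.
Likewise the reply from legal, the summary memo, and the vendor quote each reach the budget email by chaining the stated constraints.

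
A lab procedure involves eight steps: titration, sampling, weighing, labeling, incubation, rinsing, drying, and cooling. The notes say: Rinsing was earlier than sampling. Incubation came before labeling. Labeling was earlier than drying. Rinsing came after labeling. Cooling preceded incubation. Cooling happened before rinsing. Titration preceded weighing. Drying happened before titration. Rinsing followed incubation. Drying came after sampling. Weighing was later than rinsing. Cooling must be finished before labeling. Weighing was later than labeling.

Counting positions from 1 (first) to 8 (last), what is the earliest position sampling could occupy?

Cooling, incubation, labeling, and rinsing must all come before sampling — 4 forced predecessors.
Nothing else is forced ahead of sampling, so its earliest slot is position 4 + 1 = 5.

5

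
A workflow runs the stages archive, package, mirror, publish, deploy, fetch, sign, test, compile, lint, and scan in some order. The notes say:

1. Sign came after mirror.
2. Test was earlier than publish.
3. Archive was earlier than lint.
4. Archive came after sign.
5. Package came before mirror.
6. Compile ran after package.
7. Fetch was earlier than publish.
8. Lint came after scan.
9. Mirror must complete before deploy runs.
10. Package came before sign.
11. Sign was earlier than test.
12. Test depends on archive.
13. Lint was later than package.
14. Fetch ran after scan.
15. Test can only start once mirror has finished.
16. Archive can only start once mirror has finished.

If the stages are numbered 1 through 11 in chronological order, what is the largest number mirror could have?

5

Mirror must come before archive, deploy, lint, publish, sign, and test — 6 stages forced after it.
Everything else can be placed before mirror in some valid order, so mirror can sit as late as position 11 − 6 = 5.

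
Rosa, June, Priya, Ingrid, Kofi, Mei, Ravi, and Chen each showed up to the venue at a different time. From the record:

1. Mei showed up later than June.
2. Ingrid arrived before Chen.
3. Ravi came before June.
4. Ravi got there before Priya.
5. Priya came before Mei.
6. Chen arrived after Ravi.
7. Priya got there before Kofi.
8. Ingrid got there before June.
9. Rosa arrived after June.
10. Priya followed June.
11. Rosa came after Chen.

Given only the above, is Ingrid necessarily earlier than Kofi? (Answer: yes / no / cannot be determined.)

yes

Chain the constraints: Ingrid → June → Priya → Kofi. Each link is directly stated, so Ingrid comes before Kofi.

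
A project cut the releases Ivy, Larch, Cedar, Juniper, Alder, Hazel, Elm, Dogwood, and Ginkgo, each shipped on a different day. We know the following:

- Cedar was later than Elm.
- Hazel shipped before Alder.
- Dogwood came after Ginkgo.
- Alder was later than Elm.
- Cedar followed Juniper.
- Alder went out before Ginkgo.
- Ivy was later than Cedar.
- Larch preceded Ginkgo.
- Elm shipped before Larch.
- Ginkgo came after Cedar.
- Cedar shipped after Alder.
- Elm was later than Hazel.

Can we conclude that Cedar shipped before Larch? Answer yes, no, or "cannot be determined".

cannot be determined

No chain of stated constraints runs from Cedar to Larch, and none runs from Larch to Cedar either.
So the relative order of Cedar and Larch is not fixed by the given facts.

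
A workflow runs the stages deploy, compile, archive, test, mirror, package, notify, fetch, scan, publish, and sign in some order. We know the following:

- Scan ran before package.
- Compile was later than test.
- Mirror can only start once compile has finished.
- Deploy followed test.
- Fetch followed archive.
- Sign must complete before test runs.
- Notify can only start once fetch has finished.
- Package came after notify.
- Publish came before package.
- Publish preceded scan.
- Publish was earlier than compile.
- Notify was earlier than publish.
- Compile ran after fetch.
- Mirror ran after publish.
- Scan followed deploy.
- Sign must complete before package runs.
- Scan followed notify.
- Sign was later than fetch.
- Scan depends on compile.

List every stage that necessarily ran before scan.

archive, compile, deploy, fetch, notify, publish, sign, test

Directly stated before scan: compile, deploy, notify, and publish.
Archive reaches scan via archive → fetch → notify → scan.
Fetch reaches scan via fetch → notify → scan.
Sign reaches scan via sign → test → deploy → scan.
Likewise test reaches scan by chaining the stated constraints.
No chain forces package (or any of the others) ahead of scan.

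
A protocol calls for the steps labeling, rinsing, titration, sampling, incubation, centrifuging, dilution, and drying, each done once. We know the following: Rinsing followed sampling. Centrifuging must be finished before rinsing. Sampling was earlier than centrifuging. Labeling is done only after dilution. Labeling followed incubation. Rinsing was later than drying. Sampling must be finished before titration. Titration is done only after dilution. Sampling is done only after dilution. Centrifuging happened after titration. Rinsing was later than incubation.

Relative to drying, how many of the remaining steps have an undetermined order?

6

Forced after drying: rinsing.
That leaves centrifuging, dilution, incubation, labeling, sampling, and titration with no forced order relative to drying — 6.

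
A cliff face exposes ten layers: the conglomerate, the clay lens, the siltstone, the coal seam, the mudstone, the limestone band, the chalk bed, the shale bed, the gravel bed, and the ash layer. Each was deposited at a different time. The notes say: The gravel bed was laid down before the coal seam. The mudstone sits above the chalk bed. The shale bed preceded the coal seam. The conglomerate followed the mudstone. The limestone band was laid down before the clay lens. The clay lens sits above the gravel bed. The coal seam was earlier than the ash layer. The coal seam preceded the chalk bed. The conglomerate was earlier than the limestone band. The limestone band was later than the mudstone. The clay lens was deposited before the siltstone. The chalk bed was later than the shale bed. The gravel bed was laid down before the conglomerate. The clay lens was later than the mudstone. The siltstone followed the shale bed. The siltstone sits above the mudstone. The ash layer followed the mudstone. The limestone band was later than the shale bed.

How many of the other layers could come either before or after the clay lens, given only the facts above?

1

Forced before the clay lens: the chalk bed, the coal seam, the conglomerate, the gravel bed, the limestone band, the mudstone, and the shale bed; forced after the clay lens: the siltstone.
That leaves the ash layer with no forced order relative to the clay lens — 1.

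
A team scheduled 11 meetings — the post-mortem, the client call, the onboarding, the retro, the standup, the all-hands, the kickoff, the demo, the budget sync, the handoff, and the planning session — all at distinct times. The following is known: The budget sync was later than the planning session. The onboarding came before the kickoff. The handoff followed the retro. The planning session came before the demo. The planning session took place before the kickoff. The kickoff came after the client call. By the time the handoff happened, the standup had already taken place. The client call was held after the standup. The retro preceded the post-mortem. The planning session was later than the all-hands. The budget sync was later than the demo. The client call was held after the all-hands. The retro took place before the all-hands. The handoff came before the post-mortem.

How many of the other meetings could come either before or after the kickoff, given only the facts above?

4

Forced before the kickoff: the all-hands, the client call, the onboarding, the planning session, the retro, and the standup.
That leaves the budget sync, the demo, the handoff, and the post-mortem with no forced order relative to the kickoff — 4.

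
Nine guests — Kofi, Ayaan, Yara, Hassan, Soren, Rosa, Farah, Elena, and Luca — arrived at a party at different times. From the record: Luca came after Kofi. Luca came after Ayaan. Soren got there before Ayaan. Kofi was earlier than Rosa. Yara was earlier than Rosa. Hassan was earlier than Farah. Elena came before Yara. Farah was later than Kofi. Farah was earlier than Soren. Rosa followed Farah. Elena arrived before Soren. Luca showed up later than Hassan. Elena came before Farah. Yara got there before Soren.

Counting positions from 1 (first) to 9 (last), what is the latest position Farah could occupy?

Farah must come before Ayaan, Luca, Rosa, and Soren — 4 guests forced after them.
Everything else can be placed before Farah in some valid order, so Farah can sit as late as position 9 − 4 = 5.

5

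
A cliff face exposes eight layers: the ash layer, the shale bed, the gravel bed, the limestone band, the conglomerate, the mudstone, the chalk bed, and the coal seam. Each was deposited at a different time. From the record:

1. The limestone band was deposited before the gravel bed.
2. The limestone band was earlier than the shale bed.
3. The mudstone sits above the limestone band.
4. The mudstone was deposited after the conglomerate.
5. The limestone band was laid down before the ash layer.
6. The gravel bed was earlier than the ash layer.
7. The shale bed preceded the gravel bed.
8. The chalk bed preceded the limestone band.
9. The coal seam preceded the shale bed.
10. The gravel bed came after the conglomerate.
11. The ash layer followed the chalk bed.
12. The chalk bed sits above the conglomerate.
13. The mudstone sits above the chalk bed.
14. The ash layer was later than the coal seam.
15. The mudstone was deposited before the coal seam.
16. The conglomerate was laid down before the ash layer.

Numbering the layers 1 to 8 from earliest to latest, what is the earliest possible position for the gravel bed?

7

The chalk bed, the coal seam, the conglomerate, the limestone band, the mudstone, and the shale bed must all come before the gravel bed — 6 forced predecessors.
Nothing else is forced ahead of the gravel bed, so its earliest slot is position 6 + 1 = 7.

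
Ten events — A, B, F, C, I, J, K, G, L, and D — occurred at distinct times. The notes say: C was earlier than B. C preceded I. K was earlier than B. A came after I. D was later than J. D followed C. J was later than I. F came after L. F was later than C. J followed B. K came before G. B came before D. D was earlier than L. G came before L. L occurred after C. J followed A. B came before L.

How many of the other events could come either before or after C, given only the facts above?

2

Forced after C: A, B, D, F, I, J, and L.
That leaves G and K with no forced order relative to C — 2.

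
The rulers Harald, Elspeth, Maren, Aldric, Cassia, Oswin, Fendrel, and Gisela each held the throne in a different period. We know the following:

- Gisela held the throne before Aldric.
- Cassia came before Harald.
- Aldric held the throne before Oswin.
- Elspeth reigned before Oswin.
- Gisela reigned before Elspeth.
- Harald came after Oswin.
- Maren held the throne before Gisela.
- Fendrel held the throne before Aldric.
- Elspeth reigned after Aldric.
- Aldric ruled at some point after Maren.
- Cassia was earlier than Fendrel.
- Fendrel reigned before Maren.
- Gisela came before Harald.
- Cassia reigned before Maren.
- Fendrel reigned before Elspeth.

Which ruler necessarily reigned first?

Cassia has a chain of constraints placing them before every other ruler, so Cassia must be first.

Cassia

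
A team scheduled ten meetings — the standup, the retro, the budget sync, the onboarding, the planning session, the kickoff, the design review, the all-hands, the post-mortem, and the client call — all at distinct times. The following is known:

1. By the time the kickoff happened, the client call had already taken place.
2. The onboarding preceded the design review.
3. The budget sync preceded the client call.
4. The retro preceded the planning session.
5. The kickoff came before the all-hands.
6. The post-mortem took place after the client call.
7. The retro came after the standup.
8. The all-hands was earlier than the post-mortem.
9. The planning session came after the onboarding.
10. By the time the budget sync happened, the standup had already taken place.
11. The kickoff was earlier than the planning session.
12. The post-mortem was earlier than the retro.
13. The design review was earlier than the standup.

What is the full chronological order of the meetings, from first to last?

the onboarding, the design review, the standup, the budget sync, the client call, the kickoff, the all-hands, the post-mortem, the retro, the planning session

The constraints fix every adjacent pair, so only one ordering works:
the onboarding → the design review → the standup → the budget sync → the client call → the kickoff → the all-hands → the post-mortem → the retro → the planning session.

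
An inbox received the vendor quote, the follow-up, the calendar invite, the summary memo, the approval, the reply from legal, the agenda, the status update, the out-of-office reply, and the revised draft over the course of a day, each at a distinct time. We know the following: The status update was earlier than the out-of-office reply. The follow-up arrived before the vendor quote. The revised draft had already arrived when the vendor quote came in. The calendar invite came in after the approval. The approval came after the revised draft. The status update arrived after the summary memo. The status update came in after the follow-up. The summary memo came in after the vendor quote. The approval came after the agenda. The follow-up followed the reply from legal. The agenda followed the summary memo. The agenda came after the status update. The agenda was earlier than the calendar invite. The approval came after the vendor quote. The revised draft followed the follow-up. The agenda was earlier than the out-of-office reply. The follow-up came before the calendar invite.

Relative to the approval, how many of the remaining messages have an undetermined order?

Forced before the approval: the agenda, the follow-up, the reply from legal, the revised draft, the status update, the summary memo, and the vendor quote; forced after the approval: the calendar invite.
That leaves the out-of-office reply with no forced order relative to the approval — 1.

1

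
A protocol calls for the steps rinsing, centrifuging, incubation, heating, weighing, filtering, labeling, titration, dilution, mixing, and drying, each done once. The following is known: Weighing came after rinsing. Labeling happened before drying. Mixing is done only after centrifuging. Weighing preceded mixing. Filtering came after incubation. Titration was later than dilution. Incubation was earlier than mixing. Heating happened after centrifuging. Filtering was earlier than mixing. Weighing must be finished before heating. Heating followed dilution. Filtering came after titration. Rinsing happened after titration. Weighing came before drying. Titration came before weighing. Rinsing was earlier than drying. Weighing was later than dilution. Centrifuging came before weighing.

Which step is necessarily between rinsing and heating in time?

Tracing the constraints gives rinsing → weighing → heating, so weighing sits after rinsing and before heating.
No other step is forced both after rinsing and before heating.

weighing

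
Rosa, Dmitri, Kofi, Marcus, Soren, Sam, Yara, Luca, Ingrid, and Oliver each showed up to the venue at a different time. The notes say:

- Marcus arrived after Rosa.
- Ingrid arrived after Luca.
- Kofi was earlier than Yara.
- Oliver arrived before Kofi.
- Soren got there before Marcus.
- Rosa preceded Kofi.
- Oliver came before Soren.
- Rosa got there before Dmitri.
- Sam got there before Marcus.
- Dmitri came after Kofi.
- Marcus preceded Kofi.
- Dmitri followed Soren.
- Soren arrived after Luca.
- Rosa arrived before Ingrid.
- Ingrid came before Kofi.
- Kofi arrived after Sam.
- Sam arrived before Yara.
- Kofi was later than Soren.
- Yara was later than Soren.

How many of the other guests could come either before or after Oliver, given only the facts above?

4

Forced after Oliver: Dmitri, Kofi, Marcus, Soren, and Yara.
That leaves Ingrid, Luca, Rosa, and Sam with no forced order relative to Oliver — 4.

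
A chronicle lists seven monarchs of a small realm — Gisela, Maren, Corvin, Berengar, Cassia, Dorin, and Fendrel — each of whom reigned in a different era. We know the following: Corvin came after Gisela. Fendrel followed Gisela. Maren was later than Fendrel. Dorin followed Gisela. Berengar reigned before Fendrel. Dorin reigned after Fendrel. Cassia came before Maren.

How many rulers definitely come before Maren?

Directly stated before Maren: Cassia and Fendrel.
Berengar reaches Maren via Berengar → Fendrel → Maren.
Gisela reaches Maren via Gisela → Fendrel → Maren.
No chain forces Corvin (or any of the others) ahead of Maren.
That's Berengar, Cassia, Fendrel, and Gisela — 4 in all.

4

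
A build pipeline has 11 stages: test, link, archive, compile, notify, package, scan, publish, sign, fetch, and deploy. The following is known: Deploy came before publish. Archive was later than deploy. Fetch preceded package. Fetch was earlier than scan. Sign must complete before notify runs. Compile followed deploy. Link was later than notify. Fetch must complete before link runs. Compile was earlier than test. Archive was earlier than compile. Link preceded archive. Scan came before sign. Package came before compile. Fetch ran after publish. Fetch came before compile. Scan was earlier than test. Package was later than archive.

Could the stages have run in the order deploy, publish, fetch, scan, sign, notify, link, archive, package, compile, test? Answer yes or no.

yes

Check each stated constraint against the proposed order — e.g. scan is ahead of test; deploy is ahead of compile. Every pair is in the required order; nothing is violated.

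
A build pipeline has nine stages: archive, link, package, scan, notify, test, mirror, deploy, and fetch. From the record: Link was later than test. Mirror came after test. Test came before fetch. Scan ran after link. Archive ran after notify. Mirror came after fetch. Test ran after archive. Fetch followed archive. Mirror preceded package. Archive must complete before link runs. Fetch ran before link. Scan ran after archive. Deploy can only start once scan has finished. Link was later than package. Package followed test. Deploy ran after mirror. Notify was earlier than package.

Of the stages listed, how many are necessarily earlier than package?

5

Directly stated before package: mirror, notify, and test.
Archive reaches package via archive → test → package.
Fetch reaches package via fetch → mirror → package.
No chain forces link (or any of the others) ahead of package.
That's archive, fetch, mirror, notify, and test — 5 in all.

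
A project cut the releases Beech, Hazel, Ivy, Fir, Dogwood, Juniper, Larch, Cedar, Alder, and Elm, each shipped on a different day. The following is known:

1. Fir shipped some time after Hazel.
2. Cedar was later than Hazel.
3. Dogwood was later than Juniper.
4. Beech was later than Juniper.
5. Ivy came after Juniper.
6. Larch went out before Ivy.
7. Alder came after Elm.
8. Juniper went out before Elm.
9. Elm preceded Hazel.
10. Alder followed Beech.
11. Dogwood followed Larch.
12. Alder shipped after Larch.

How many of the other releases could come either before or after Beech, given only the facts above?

Forced before Beech: Juniper; forced after Beech: Alder.
That leaves Cedar, Dogwood, Elm, Fir, Hazel, Ivy, and Larch with no forced order relative to Beech — 7.

7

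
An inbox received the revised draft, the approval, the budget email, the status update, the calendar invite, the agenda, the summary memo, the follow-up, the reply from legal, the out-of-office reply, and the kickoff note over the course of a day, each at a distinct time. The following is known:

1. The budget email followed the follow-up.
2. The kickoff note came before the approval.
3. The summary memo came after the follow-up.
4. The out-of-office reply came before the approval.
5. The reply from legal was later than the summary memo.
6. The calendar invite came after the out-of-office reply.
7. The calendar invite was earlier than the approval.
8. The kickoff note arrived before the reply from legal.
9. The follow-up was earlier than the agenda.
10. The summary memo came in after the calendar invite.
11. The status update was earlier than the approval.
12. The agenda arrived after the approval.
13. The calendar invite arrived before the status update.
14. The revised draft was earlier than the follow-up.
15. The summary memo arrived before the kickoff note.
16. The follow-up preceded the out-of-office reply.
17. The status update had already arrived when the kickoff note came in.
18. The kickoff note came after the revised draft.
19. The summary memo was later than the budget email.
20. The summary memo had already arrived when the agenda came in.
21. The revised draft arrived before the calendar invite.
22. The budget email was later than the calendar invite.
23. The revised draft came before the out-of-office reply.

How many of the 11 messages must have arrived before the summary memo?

Directly stated before the summary memo: the budget email, the calendar invite, and the follow-up.
The out-of-office reply reaches the summary memo via the out-of-office reply → the calendar invite → the summary memo.
The revised draft reaches the summary memo via the revised draft → the follow-up → the summary memo.
No chain forces the agenda (or any of the others) ahead of the summary memo.
That's the budget email, the calendar invite, the follow-up, the out-of-office reply, and the revised draft — 5 in all.

5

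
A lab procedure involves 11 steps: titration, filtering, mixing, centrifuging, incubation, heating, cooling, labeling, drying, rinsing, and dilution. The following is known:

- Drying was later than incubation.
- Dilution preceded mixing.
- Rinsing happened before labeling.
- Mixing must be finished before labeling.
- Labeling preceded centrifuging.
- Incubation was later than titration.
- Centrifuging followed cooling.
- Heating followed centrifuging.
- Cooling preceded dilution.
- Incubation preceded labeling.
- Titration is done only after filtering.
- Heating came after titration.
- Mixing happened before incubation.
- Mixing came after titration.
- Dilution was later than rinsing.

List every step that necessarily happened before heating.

Directly stated before heating: centrifuging and titration.
Cooling reaches heating via cooling → centrifuging → heating.
Dilution reaches heating via dilution → mixing → labeling → centrifuging → heating.
Filtering reaches heating via filtering → titration → heating.
Likewise incubation, labeling, mixing, and rinsing each reach heating by chaining the stated constraints.

centrifuging, cooling, dilution, filtering, incubation, labeling, mixing, rinsing, titration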